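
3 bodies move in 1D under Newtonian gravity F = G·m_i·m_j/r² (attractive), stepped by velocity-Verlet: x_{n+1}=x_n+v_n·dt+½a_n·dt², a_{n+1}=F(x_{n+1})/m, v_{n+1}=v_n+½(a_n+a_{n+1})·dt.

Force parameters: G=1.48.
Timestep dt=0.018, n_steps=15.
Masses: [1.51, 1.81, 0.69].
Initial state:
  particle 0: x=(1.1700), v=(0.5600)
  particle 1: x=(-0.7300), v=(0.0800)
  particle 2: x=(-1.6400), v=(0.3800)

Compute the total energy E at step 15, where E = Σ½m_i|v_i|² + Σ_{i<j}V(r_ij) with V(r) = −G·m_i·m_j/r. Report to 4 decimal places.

step 0: x0=(1.1700) x1=(-0.7300) x2=(-1.6400)
step 1: x0=(1.1799) x1=(-0.7287) x2=(-1.6326)
step 2: x0=(1.1896) x1=(-0.7275) x2=(-1.6240)
step 3: x0=(1.1990) x1=(-0.7266) x2=(-1.6143)
step 4: x0=(1.2081) x1=(-0.7259) x2=(-1.6034)
step 5: x0=(1.2169) x1=(-0.7255) x2=(-1.5912)
step 6: x0=(1.2255) x1=(-0.7252) x2=(-1.5778)
step 7: x0=(1.2338) x1=(-0.7253) x2=(-1.5631)
step 8: x0=(1.2418) x1=(-0.7256) x2=(-1.5471)
step 9: x0=(1.2495) x1=(-0.7263) x2=(-1.5297)
step 10: x0=(1.2570) x1=(-0.7272) x2=(-1.5109)
step 11: x0=(1.2642) x1=(-0.7286) x2=(-1.4906)
step 12: x0=(1.2712) x1=(-0.7303) x2=(-1.4686)
step 13: x0=(1.2779) x1=(-0.7324) x2=(-1.4450)
step 14: x0=(1.2844) x1=(-0.7350) x2=(-1.4196)
step 15: x0=(1.2905) x1=(-0.7382) x2=(-1.3922)
step 0 velocities: v0=(0.5600) v1=(0.0800) v2=(0.3800)
step 0: KE=0.2924, PE=-4.7089, E=-4.4165
step 15 velocities: v0=(0.3364) v1=(-0.1909) v2=(1.5799)
step 15: KE=0.9796, PE=-5.3946, E=-4.4150

-4.4150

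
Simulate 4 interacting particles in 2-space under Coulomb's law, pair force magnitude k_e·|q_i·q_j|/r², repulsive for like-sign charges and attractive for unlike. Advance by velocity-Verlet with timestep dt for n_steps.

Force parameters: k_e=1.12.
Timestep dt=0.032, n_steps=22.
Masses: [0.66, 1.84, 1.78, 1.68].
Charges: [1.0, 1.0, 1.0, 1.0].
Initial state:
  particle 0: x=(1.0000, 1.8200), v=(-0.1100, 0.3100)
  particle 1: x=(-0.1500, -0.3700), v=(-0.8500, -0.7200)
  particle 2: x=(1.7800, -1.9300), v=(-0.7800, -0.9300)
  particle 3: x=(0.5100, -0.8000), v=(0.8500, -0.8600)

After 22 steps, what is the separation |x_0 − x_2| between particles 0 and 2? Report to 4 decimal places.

step 0: x0=(1.0000, 1.8200) x1=(-0.1500, -0.3700) x2=(1.7800, -1.9300) x3=(0.5100, -0.8000)
step 1: x0=(0.9966, 1.8302) x1=(-0.1777, -0.3928) x2=(1.7552, -1.9599) x3=(0.5376, -0.8278)
step 2: x0=(0.9933, 1.8410) x1=(-0.2063, -0.4151) x2=(1.7306, -1.9900) x3=(0.5658, -0.8560)
step 3: x0=(0.9901, 1.8524) x1=(-0.2356, -0.4371) x2=(1.7063, -2.0205) x3=(0.5945, -0.8846)
step 4: x0=(0.9871, 1.8644) x1=(-0.2657, -0.4587) x2=(1.6822, -2.0512) x3=(0.6237, -0.9134)
step 5: x0=(0.9842, 1.8769) x1=(-0.2965, -0.4801) x2=(1.6585, -2.0822) x3=(0.6534, -0.9424)
step 6: x0=(0.9814, 1.8899) x1=(-0.3279, -0.5013) x2=(1.6350, -2.1135) x3=(0.6833, -0.9715)
step 7: x0=(0.9788, 1.9035) x1=(-0.3599, -0.5223) x2=(1.6117, -2.1452) x3=(0.7136, -1.0007)
step 8: x0=(0.9762, 1.9175) x1=(-0.3924, -0.5430) x2=(1.5888, -2.1772) x3=(0.7441, -1.0300)
step 9: x0=(0.9738, 1.9321) x1=(-0.4254, -0.5637) x2=(1.5661, -2.2096) x3=(0.7748, -1.0592)
step 10: x0=(0.9714, 1.9471) x1=(-0.4588, -0.5842) x2=(1.5436, -2.2423) x3=(0.8057, -1.0884)
step 11: x0=(0.9692, 1.9626) x1=(-0.4927, -0.6046) x2=(1.5215, -2.2754) x3=(0.8367, -1.1174)
step 12: x0=(0.9671, 1.9785) x1=(-0.5269, -0.6248) x2=(1.4996, -2.3089) x3=(0.8679, -1.1464)
step 13: x0=(0.9650, 1.9949) x1=(-0.5616, -0.6450) x2=(1.4779, -2.3428) x3=(0.8991, -1.1752)
step 14: x0=(0.9630, 2.0117) x1=(-0.5965, -0.6651) x2=(1.4565, -2.3772) x3=(0.9305, -1.2037)
step 15: x0=(0.9612, 2.0289) x1=(-0.6318, -0.6851) x2=(1.4353, -2.4120) x3=(0.9619, -1.2321)
step 16: x0=(0.9594, 2.0465) x1=(-0.6674, -0.7051) x2=(1.4143, -2.4473) x3=(0.9934, -1.2602)
step 17: x0=(0.9576, 2.0645) x1=(-0.7033, -0.7249) x2=(1.3936, -2.4830) x3=(1.0249, -1.2880)
step 18: x0=(0.9560, 2.0829) x1=(-0.7394, -0.7447) x2=(1.3730, -2.5192) x3=(1.0565, -1.3156)
step 19: x0=(0.9544, 2.1017) x1=(-0.7758, -0.7645) x2=(1.3526, -2.5559) x3=(1.0882, -1.3428)
step 20: x0=(0.9529, 2.1208) x1=(-0.8125, -0.7842) x2=(1.3324, -2.5931) x3=(1.1200, -1.3697)
step 21: x0=(0.9514, 2.1402) x1=(-0.8494, -0.8039) x2=(1.3123, -2.6308) x3=(1.1518, -1.3963)
step 22: x0=(0.9500, 2.1600) x1=(-0.8865, -0.8235) x2=(1.2923, -2.6690) x3=(1.1838, -1.4225)

4.8411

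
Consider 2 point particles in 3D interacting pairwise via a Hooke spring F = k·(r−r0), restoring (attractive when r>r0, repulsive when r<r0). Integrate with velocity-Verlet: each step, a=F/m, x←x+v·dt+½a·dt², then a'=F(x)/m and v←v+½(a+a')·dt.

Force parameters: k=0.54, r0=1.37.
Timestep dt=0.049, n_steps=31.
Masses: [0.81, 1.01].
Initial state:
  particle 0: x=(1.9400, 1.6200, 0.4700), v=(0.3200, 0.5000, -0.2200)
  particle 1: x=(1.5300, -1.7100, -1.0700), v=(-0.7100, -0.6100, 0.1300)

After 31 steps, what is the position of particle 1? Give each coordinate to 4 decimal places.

step 0: x0=(1.9400, 1.6200, 0.4700) x1=(1.5300, -1.7100, -1.0700)
step 1: x0=(1.9555, 1.6428, 0.4584) x1=(1.4954, -1.7385, -1.0630)
step 2: x0=(1.9705, 1.6622, 0.4453) x1=(1.4611, -1.7643, -1.0548)
step 3: x0=(1.9850, 1.6781, 0.4307) x1=(1.4273, -1.7873, -1.0453)
step 4: x0=(1.9989, 1.6905, 0.4146) x1=(1.3939, -1.8075, -1.0347)
step 5: x0=(2.0122, 1.6992, 0.3969) x1=(1.3610, -1.8247, -1.0228)
step 6: x0=(2.0248, 1.7043, 0.3779) x1=(1.3287, -1.8391, -1.0098)
step 7: x0=(2.0367, 1.7058, 0.3573) x1=(1.2969, -1.8505, -0.9956)
step 8: x0=(2.0478, 1.7036, 0.3354) x1=(1.2658, -1.8589, -0.9803)
step 9: x0=(2.0582, 1.6977, 0.3121) x1=(1.2353, -1.8644, -0.9638)
step 10: x0=(2.0676, 1.6881, 0.2875) x1=(1.2055, -1.8670, -0.9464)
step 11: x0=(2.0762, 1.6748, 0.2616) x1=(1.1764, -1.8666, -0.9279)
step 12: x0=(2.0839, 1.6579, 0.2345) x1=(1.1480, -1.8633, -0.9084)
step 13: x0=(2.0906, 1.6373, 0.2062) x1=(1.1204, -1.8570, -0.8880)
step 14: x0=(2.0963, 1.6132, 0.1768) x1=(1.0936, -1.8479, -0.8667)
step 15: x0=(2.1010, 1.5856, 0.1463) x1=(1.0677, -1.8360, -0.8446)
step 16: x0=(2.1046, 1.5545, 0.1149) x1=(1.0425, -1.8214, -0.8216)
step 17: x0=(2.1072, 1.5201, 0.0825) x1=(1.0182, -1.8040, -0.7979)
step 18: x0=(2.1087, 1.4823, 0.0492) x1=(0.9948, -1.7839, -0.7735)
step 19: x0=(2.1091, 1.4414, 0.0151) x1=(0.9723, -1.7613, -0.7484)
step 20: x0=(2.1084, 1.3973, -0.0197) x1=(0.9506, -1.7362, -0.7228)
step 21: x0=(2.1066, 1.3502, -0.0552) x1=(0.9299, -1.7087, -0.6966)
step 22: x0=(2.1037, 1.3002, -0.0913) x1=(0.9100, -1.6789, -0.6699)
step 23: x0=(2.0997, 1.2475, -0.1279) x1=(0.8910, -1.6468, -0.6428)
step 24: x0=(2.0945, 1.1921, -0.1651) x1=(0.8729, -1.6127, -0.6153)
step 25: x0=(2.0883, 1.1343, -0.2026) x1=(0.8557, -1.5765, -0.5875)
step 26: x0=(2.0810, 1.0741, -0.2404) x1=(0.8393, -1.5384, -0.5594)
step 27: x0=(2.0727, 1.0116, -0.2785) x1=(0.8238, -1.4986, -0.5311)
step 28: x0=(2.0633, 0.9471, -0.3169) x1=(0.8091, -1.4571, -0.5027)
step 29: x0=(2.0530, 0.8807, -0.3553) x1=(0.7952, -1.4141, -0.4741)
step 30: x0=(2.0416, 0.8125, -0.3939) x1=(0.7820, -1.3697, -0.4454)
step 31: x0=(2.0294, 0.7428, -0.4325) x1=(0.7696, -1.3240, -0.4168)

(0.7696, -1.3240, -0.4168)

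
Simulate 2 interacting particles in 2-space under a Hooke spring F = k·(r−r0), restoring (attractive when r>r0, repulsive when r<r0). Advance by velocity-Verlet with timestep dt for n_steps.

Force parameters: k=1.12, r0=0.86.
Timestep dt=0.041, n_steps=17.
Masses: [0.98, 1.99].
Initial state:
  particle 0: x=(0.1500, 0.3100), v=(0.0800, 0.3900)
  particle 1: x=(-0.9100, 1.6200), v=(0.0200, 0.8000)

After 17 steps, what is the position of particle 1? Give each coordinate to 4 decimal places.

(-0.8255, 2.0853)

step 0: x0=(0.1500, 0.3100) x1=(-0.9100, 1.6200)
step 1: x0=(0.1528, 0.3266) x1=(-0.9089, 1.6525)
step 2: x0=(0.1546, 0.3445) x1=(-0.9074, 1.6844)
step 3: x0=(0.1553, 0.3636) x1=(-0.9053, 1.7156)
step 4: x0=(0.1551, 0.3841) x1=(-0.9028, 1.7462)
step 5: x0=(0.1538, 0.4058) x1=(-0.8997, 1.7762)
step 6: x0=(0.1515, 0.4289) x1=(-0.8961, 1.8055)
step 7: x0=(0.1482, 0.4533) x1=(-0.8921, 1.8342)
step 8: x0=(0.1439, 0.4790) x1=(-0.8875, 1.8622)
step 9: x0=(0.1386, 0.5061) x1=(-0.8825, 1.8895)
step 10: x0=(0.1323, 0.5345) x1=(-0.8769, 1.9162)
step 11: x0=(0.1250, 0.5642) x1=(-0.8709, 1.9422)
step 12: x0=(0.1168, 0.5952) x1=(-0.8644, 1.9676)
step 13: x0=(0.1077, 0.6276) x1=(-0.8575, 1.9924)
step 14: x0=(0.0977, 0.6612) x1=(-0.8502, 2.0165)
step 15: x0=(0.0868, 0.6960) x1=(-0.8424, 2.0400)
step 16: x0=(0.0751, 0.7321) x1=(-0.8341, 2.0629)
step 17: x0=(0.0625, 0.7693) x1=(-0.8255, 2.0853)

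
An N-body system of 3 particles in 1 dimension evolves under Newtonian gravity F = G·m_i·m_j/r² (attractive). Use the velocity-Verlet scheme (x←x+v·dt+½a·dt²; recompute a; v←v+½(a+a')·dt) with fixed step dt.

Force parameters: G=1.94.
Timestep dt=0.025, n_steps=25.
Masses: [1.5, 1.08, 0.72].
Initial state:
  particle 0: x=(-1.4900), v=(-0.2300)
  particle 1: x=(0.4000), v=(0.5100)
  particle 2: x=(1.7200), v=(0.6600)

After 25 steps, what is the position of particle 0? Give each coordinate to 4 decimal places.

(-1.5086)

step 0: x0=(-1.4900) x1=(0.4000) x2=(1.7200)
step 1: x0=(-1.4955) x1=(0.4127) x2=(1.7360)
step 2: x0=(-1.5006) x1=(0.4255) x2=(1.7511)
step 3: x0=(-1.5053) x1=(0.4382) x2=(1.7653)
step 4: x0=(-1.5095) x1=(0.4510) x2=(1.7786)
step 5: x0=(-1.5133) x1=(0.4638) x2=(1.7910)
step 6: x0=(-1.5166) x1=(0.4766) x2=(1.8025)
step 7: x0=(-1.5196) x1=(0.4895) x2=(1.8130)
step 8: x0=(-1.5222) x1=(0.5024) x2=(1.8227)
step 9: x0=(-1.5244) x1=(0.5153) x2=(1.8314)
step 10: x0=(-1.5261) x1=(0.5284) x2=(1.8392)
step 11: x0=(-1.5275) x1=(0.5415) x2=(1.8461)
step 12: x0=(-1.5285) x1=(0.5547) x2=(1.8520)
step 13: x0=(-1.5292) x1=(0.5680) x2=(1.8571)
step 14: x0=(-1.5294) x1=(0.5814) x2=(1.8611)
step 15: x0=(-1.5293) x1=(0.5949) x2=(1.8642)
step 16: x0=(-1.5288) x1=(0.6086) x2=(1.8664)
step 17: x0=(-1.5280) x1=(0.6224) x2=(1.8676)
step 18: x0=(-1.5268) x1=(0.6364) x2=(1.8677)
step 19: x0=(-1.5252) x1=(0.6506) x2=(1.8668)
step 20: x0=(-1.5233) x1=(0.6649) x2=(1.8649)
step 21: x0=(-1.5211) x1=(0.6796) x2=(1.8620)
step 22: x0=(-1.5185) x1=(0.6944) x2=(1.8579)
step 23: x0=(-1.5155) x1=(0.7096) x2=(1.8527)
step 24: x0=(-1.5122) x1=(0.7250) x2=(1.8463)
step 25: x0=(-1.5086) x1=(0.7408) x2=(1.8388)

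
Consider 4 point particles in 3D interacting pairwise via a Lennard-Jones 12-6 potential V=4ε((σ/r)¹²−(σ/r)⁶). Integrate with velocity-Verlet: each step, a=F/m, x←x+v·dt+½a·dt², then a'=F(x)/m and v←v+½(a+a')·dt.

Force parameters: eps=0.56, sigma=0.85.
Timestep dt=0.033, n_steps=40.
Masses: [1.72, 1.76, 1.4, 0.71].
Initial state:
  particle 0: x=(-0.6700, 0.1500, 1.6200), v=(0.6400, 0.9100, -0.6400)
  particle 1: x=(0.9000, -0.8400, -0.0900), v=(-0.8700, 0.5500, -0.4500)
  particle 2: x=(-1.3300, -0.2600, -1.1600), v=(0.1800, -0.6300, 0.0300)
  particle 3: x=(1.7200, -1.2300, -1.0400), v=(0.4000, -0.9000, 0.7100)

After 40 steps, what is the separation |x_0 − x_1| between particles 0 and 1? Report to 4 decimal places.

step 0: x0=(-0.6700, 0.1500, 1.6200) x1=(0.9000, -0.8400, -0.0900) x2=(-1.3300, -0.2600, -1.1600) x3=(1.7200, -1.2300, -1.0400)
step 1: x0=(-0.6489, 0.1800, 1.5989) x1=(0.8714, -0.8219, -0.1050) x2=(-1.3241, -0.2808, -1.1590) x3=(1.7329, -1.2596, -1.0162)
step 2: x0=(-0.6278, 0.2101, 1.5777) x1=(0.8431, -0.8039, -0.1202) x2=(-1.3181, -0.3016, -1.1580) x3=(1.7452, -1.2888, -0.9918)
step 3: x0=(-0.6066, 0.2401, 1.5566) x1=(0.8149, -0.7861, -0.1357) x2=(-1.3121, -0.3224, -1.1570) x3=(1.7569, -1.3177, -0.9668)
step 4: x0=(-0.5855, 0.2701, 1.5355) x1=(0.7870, -0.7683, -0.1514) x2=(-1.3062, -0.3432, -1.1560) x3=(1.7681, -1.3464, -0.9414)
step 5: x0=(-0.5644, 0.3001, 1.5143) x1=(0.7593, -0.7507, -0.1672) x2=(-1.3002, -0.3640, -1.1550) x3=(1.7788, -1.3747, -0.9155)
step 6: x0=(-0.5432, 0.3301, 1.4932) x1=(0.7317, -0.7332, -0.1831) x2=(-1.2942, -0.3848, -1.1540) x3=(1.7890, -1.4028, -0.8894)
step 7: x0=(-0.5221, 0.3601, 1.4720) x1=(0.7043, -0.7158, -0.1992) x2=(-1.2882, -0.4056, -1.1529) x3=(1.7988, -1.4306, -0.8629)
step 8: x0=(-0.5009, 0.3901, 1.4508) x1=(0.6770, -0.6985, -0.2154) x2=(-1.2822, -0.4264, -1.1519) x3=(1.8082, -1.4581, -0.8362)
step 9: x0=(-0.4798, 0.4201, 1.4297) x1=(0.6499, -0.6812, -0.2316) x2=(-1.2762, -0.4472, -1.1508) x3=(1.8173, -1.4855, -0.8093)
step 10: x0=(-0.4586, 0.4501, 1.4085) x1=(0.6228, -0.6641, -0.2479) x2=(-1.2701, -0.4680, -1.1498) x3=(1.8261, -1.5126, -0.7823)
step 11: x0=(-0.4375, 0.4801, 1.3873) x1=(0.5958, -0.6470, -0.2642) x2=(-1.2640, -0.4888, -1.1487) x3=(1.8347, -1.5396, -0.7552)
step 12: x0=(-0.4163, 0.5101, 1.3661) x1=(0.5689, -0.6299, -0.2805) x2=(-1.2579, -0.5096, -1.1476) x3=(1.8430, -1.5664, -0.7280)
step 13: x0=(-0.3951, 0.5401, 1.3448) x1=(0.5420, -0.6129, -0.2969) x2=(-1.2518, -0.5304, -1.1465) x3=(1.8512, -1.5931, -0.7008)
step 14: x0=(-0.3740, 0.5700, 1.3236) x1=(0.5152, -0.5960, -0.3133) x2=(-1.2457, -0.5512, -1.1454) x3=(1.8592, -1.6196, -0.6735)
step 15: x0=(-0.3528, 0.6000, 1.3024) x1=(0.4883, -0.5790, -0.3297) x2=(-1.2395, -0.5720, -1.1443) x3=(1.8671, -1.6461, -0.6461)
step 16: x0=(-0.3316, 0.6300, 1.2811) x1=(0.4615, -0.5621, -0.3462) x2=(-1.2333, -0.5928, -1.1431) x3=(1.8749, -1.6725, -0.6188)
step 17: x0=(-0.3104, 0.6599, 1.2598) x1=(0.4347, -0.5453, -0.3626) x2=(-1.2270, -0.6136, -1.1420) x3=(1.8826, -1.6988, -0.5914)
step 18: x0=(-0.2892, 0.6898, 1.2386) x1=(0.4079, -0.5284, -0.3791) x2=(-1.2207, -0.6344, -1.1408) x3=(1.8902, -1.7250, -0.5640)
step 19: x0=(-0.2680, 0.7198, 1.2173) x1=(0.3810, -0.5115, -0.3956) x2=(-1.2143, -0.6552, -1.1395) x3=(1.8977, -1.7512, -0.5366)
step 20: x0=(-0.2468, 0.7497, 1.1960) x1=(0.3541, -0.4947, -0.4121) x2=(-1.2078, -0.6760, -1.1383) x3=(1.9052, -1.7774, -0.5092)
step 21: x0=(-0.2256, 0.7796, 1.1746) x1=(0.3272, -0.4779, -0.4286) x2=(-1.2013, -0.6968, -1.1370) x3=(1.9127, -1.8035, -0.4817)
step 22: x0=(-0.2044, 0.8095, 1.1533) x1=(0.3002, -0.4611, -0.4451) x2=(-1.1947, -0.7176, -1.1356) x3=(1.9201, -1.8296, -0.4543)
step 23: x0=(-0.1832, 0.8393, 1.1320) x1=(0.2732, -0.4443, -0.4616) x2=(-1.1880, -0.7383, -1.1342) x3=(1.9275, -1.8557, -0.4269)
step 24: x0=(-0.1620, 0.8692, 1.1106) x1=(0.2460, -0.4275, -0.4782) x2=(-1.1812, -0.7591, -1.1328) x3=(1.9348, -1.8817, -0.3995)
step 25: x0=(-0.1408, 0.8991, 1.0892) x1=(0.2188, -0.4107, -0.4948) x2=(-1.1742, -0.7798, -1.1313) x3=(1.9421, -1.9077, -0.3721)
step 26: x0=(-0.1195, 0.9289, 1.0678) x1=(0.1914, -0.3940, -0.5114) x2=(-1.1672, -0.8004, -1.1298) x3=(1.9494, -1.9337, -0.3447)
step 27: x0=(-0.0983, 0.9587, 1.0464) x1=(0.1640, -0.3773, -0.5281) x2=(-1.1599, -0.8210, -1.1281) x3=(1.9567, -1.9597, -0.3173)
step 28: x0=(-0.0771, 0.9885, 1.0250) x1=(0.1364, -0.3606, -0.5448) x2=(-1.1525, -0.8416, -1.1264) x3=(1.9640, -1.9857, -0.2899)
step 29: x0=(-0.0559, 1.0183, 1.0035) x1=(0.1087, -0.3440, -0.5616) x2=(-1.1449, -0.8621, -1.1246) x3=(1.9713, -2.0116, -0.2625)
step 30: x0=(-0.0346, 1.0481, 0.9821) x1=(0.0808, -0.3274, -0.5785) x2=(-1.1371, -0.8825, -1.1227) x3=(1.9785, -2.0376, -0.2351)
step 31: x0=(-0.0134, 1.0779, 0.9606) x1=(0.0527, -0.3109, -0.5954) x2=(-1.1291, -0.9028, -1.1207) x3=(1.9857, -2.0635, -0.2077)
step 32: x0=(0.0078, 1.1077, 0.9391) x1=(0.0244, -0.2945, -0.6124) x2=(-1.1208, -0.9229, -1.1186) x3=(1.9930, -2.0895, -0.1803)
step 33: x0=(0.0291, 1.1374, 0.9176) x1=(-0.0041, -0.2782, -0.6294) x2=(-1.1122, -0.9429, -1.1164) x3=(2.0002, -2.1154, -0.1529)
step 34: x0=(0.0503, 1.1672, 0.8961) x1=(-0.0329, -0.2621, -0.6466) x2=(-1.1033, -0.9628, -1.1140) x3=(2.0074, -2.1413, -0.1255)
step 35: x0=(0.0715, 1.1969, 0.8746) x1=(-0.0618, -0.2461, -0.6639) x2=(-1.0941, -0.9824, -1.1115) x3=(2.0146, -2.1673, -0.0981)
step 36: x0=(0.0927, 1.2266, 0.8530) x1=(-0.0911, -0.2303, -0.6812) x2=(-1.0846, -1.0018, -1.1089) x3=(2.0219, -2.1932, -0.0707)
step 37: x0=(0.1140, 1.2563, 0.8315) x1=(-0.1206, -0.2146, -0.6987) x2=(-1.0747, -1.0209, -1.1061) x3=(2.0291, -2.2191, -0.0433)
step 38: x0=(0.1352, 1.2860, 0.8099) x1=(-0.1504, -0.1993, -0.7163) x2=(-1.0645, -1.0397, -1.1031) x3=(2.0363, -2.2450, -0.0159)
step 39: x0=(0.1564, 1.3157, 0.7883) x1=(-0.1805, -0.1841, -0.7339) x2=(-1.0539, -1.0582, -1.1000) x3=(2.0435, -2.2709, 0.0115)
step 40: x0=(0.1776, 1.3453, 0.7668) x1=(-0.2109, -0.1693, -0.7517) x2=(-1.0429, -1.0763, -1.0967) x3=(2.0507, -2.2968, 0.0389)

2.1797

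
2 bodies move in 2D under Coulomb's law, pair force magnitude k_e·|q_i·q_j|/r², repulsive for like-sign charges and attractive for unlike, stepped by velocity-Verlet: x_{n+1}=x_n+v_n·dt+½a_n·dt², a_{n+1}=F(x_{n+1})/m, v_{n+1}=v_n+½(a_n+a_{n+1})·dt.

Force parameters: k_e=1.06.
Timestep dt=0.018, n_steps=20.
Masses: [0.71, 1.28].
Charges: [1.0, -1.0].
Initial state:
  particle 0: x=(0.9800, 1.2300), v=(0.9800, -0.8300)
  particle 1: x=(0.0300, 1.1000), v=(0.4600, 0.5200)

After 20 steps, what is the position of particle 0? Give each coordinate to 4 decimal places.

step 0: x0=(0.9800, 1.2300) x1=(0.0300, 1.1000)
step 1: x0=(0.9974, 1.2150) x1=(0.0384, 1.1094)
step 2: x0=(1.0142, 1.2000) x1=(0.0471, 1.1188)
step 3: x0=(1.0306, 1.1849) x1=(0.0561, 1.1282)
step 4: x0=(1.0464, 1.1698) x1=(0.0654, 1.1377)
step 5: x0=(1.0618, 1.1547) x1=(0.0750, 1.1471)
step 6: x0=(1.0766, 1.1396) x1=(0.0848, 1.1566)
step 7: x0=(1.0910, 1.1244) x1=(0.0949, 1.1661)
step 8: x0=(1.1048, 1.1094) x1=(0.1053, 1.1755)
step 9: x0=(1.1182, 1.0943) x1=(0.1159, 1.1849)
step 10: x0=(1.1311, 1.0793) x1=(0.1268, 1.1943)
step 11: x0=(1.1436, 1.0643) x1=(0.1380, 1.2037)
step 12: x0=(1.1556, 1.0494) x1=(0.1494, 1.2131)
step 13: x0=(1.1671, 1.0346) x1=(0.1611, 1.2224)
step 14: x0=(1.1781, 1.0198) x1=(0.1730, 1.2316)
step 15: x0=(1.1888, 1.0052) x1=(0.1852, 1.2408)
step 16: x0=(1.1989, 0.9906) x1=(0.1976, 1.2499)
step 17: x0=(1.2087, 0.9762) x1=(0.2103, 1.2590)
step 18: x0=(1.2180, 0.9619) x1=(0.2232, 1.2680)
step 19: x0=(1.2268, 0.9477) x1=(0.2363, 1.2770)
step 20: x0=(1.2353, 0.9337) x1=(0.2497, 1.2858)

(1.2353, 0.9337)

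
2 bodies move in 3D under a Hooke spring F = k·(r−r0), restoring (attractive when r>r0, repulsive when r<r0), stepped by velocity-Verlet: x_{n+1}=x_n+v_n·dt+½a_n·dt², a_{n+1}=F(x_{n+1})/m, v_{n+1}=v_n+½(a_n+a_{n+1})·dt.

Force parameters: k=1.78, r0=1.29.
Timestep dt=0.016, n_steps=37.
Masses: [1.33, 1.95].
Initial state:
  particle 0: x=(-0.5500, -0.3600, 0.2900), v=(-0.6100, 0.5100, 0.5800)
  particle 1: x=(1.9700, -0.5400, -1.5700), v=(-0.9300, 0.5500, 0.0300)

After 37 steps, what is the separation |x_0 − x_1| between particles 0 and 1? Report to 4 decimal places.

2.5133

step 0: x0=(-0.5500, -0.3600, 0.2900) x1=(1.9700, -0.5400, -1.5700)
step 1: x0=(-0.5595, -0.3519, 0.2991) x1=(1.9549, -0.5312, -1.5694)
step 2: x0=(-0.5685, -0.3438, 0.3078) x1=(1.9395, -0.5224, -1.5685)
step 3: x0=(-0.5770, -0.3357, 0.3161) x1=(1.9238, -0.5135, -1.5674)
step 4: x0=(-0.5850, -0.3276, 0.3241) x1=(1.9077, -0.5046, -1.5660)
step 5: x0=(-0.5925, -0.3197, 0.3317) x1=(1.8913, -0.4957, -1.5644)
step 6: x0=(-0.5995, -0.3117, 0.3389) x1=(1.8745, -0.4868, -1.5625)
step 7: x0=(-0.6059, -0.3038, 0.3457) x1=(1.8574, -0.4778, -1.5603)
step 8: x0=(-0.6119, -0.2959, 0.3521) x1=(1.8399, -0.4688, -1.5579)
step 9: x0=(-0.6174, -0.2880, 0.3582) x1=(1.8222, -0.4598, -1.5552)
step 10: x0=(-0.6225, -0.2802, 0.3638) x1=(1.8040, -0.4508, -1.5523)
step 11: x0=(-0.6270, -0.2724, 0.3691) x1=(1.7856, -0.4417, -1.5490)
step 12: x0=(-0.6310, -0.2646, 0.3740) x1=(1.7668, -0.4327, -1.5456)
step 13: x0=(-0.6346, -0.2569, 0.3785) x1=(1.7477, -0.4236, -1.5418)
step 14: x0=(-0.6377, -0.2492, 0.3826) x1=(1.7283, -0.4144, -1.5379)
step 15: x0=(-0.6403, -0.2416, 0.3864) x1=(1.7085, -0.4053, -1.5336)
step 16: x0=(-0.6425, -0.2340, 0.3898) x1=(1.6885, -0.3961, -1.5291)
step 17: x0=(-0.6442, -0.2264, 0.3928) x1=(1.6681, -0.3869, -1.5243)
step 18: x0=(-0.6454, -0.2188, 0.3954) x1=(1.6474, -0.3777, -1.5193)
step 19: x0=(-0.6463, -0.2113, 0.3976) x1=(1.6265, -0.3685, -1.5140)
step 20: x0=(-0.6466, -0.2038, 0.3995) x1=(1.6052, -0.3592, -1.5085)
step 21: x0=(-0.6466, -0.1963, 0.4010) x1=(1.5836, -0.3500, -1.5027)
step 22: x0=(-0.6461, -0.1889, 0.4022) x1=(1.5617, -0.3407, -1.4967)
step 23: x0=(-0.6451, -0.1814, 0.4030) x1=(1.5395, -0.3314, -1.4904)
step 24: x0=(-0.6438, -0.1741, 0.4034) x1=(1.5171, -0.3220, -1.4839)
step 25: x0=(-0.6421, -0.1667, 0.4035) x1=(1.4944, -0.3127, -1.4771)
step 26: x0=(-0.6399, -0.1594, 0.4032) x1=(1.4714, -0.3033, -1.4701)
step 27: x0=(-0.6374, -0.1521, 0.4025) x1=(1.4481, -0.2939, -1.4629)
step 28: x0=(-0.6345, -0.1448, 0.4016) x1=(1.4246, -0.2845, -1.4554)
step 29: x0=(-0.6312, -0.1376, 0.4002) x1=(1.4008, -0.2751, -1.4477)
step 30: x0=(-0.6275, -0.1303, 0.3986) x1=(1.3768, -0.2657, -1.4398)
step 31: x0=(-0.6235, -0.1231, 0.3966) x1=(1.3525, -0.2562, -1.4316)
step 32: x0=(-0.6191, -0.1160, 0.3943) x1=(1.3279, -0.2467, -1.4232)
step 33: x0=(-0.6144, -0.1088, 0.3916) x1=(1.3032, -0.2373, -1.4146)
step 34: x0=(-0.6093, -0.1017, 0.3887) x1=(1.2782, -0.2278, -1.4058)
step 35: x0=(-0.6039, -0.0946, 0.3854) x1=(1.2530, -0.2182, -1.3968)
step 36: x0=(-0.5982, -0.0875, 0.3819) x1=(1.2276, -0.2087, -1.3875)
step 37: x0=(-0.5922, -0.0804, 0.3780) x1=(1.2019, -0.1992, -1.3781)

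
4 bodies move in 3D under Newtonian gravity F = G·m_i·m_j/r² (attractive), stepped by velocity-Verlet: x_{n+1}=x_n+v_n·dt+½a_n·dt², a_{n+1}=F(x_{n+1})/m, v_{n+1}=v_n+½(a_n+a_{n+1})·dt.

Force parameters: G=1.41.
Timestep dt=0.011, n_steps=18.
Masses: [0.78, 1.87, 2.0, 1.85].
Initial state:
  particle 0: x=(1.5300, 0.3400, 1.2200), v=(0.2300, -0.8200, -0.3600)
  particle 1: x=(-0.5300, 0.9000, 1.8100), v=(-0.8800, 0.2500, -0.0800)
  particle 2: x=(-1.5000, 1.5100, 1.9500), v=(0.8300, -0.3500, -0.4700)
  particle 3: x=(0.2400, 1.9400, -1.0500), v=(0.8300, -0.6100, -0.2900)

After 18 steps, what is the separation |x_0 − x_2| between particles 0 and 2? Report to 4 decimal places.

step 0: x0=(1.5300, 0.3400, 1.2200) x1=(-0.5300, 0.9000, 1.8100) x2=(-1.5000, 1.5100, 1.9500) x3=(0.2400, 1.9400, -1.0500)
step 1: x0=(1.5325, 0.3310, 1.2160) x1=(-0.5398, 0.9028, 1.8091) x2=(-1.4908, 1.5061, 1.9448) x3=(0.2491, 1.9333, -1.0532)
step 2: x0=(1.5349, 0.3220, 1.2121) x1=(-0.5497, 0.9058, 1.8082) x2=(-1.4813, 1.5020, 1.9396) x3=(0.2582, 1.9265, -1.0563)
step 3: x0=(1.5371, 0.3131, 1.2081) x1=(-0.5599, 0.9089, 1.8073) x2=(-1.4716, 1.4979, 1.9342) x3=(0.2673, 1.9198, -1.0593)
step 4: x0=(1.5393, 0.3043, 1.2042) x1=(-0.5703, 0.9122, 1.8064) x2=(-1.4616, 1.4935, 1.9289) x3=(0.2764, 1.9130, -1.0622)
step 5: x0=(1.5414, 0.2955, 1.2002) x1=(-0.5808, 0.9156, 1.8056) x2=(-1.4514, 1.4890, 1.9235) x3=(0.2854, 1.9062, -1.0652)
step 6: x0=(1.5434, 0.2867, 1.1962) x1=(-0.5916, 0.9192, 1.8047) x2=(-1.4409, 1.4844, 1.9180) x3=(0.2945, 1.8994, -1.0680)
step 7: x0=(1.5452, 0.2780, 1.1922) x1=(-0.6027, 0.9230, 1.8038) x2=(-1.4302, 1.4796, 1.9125) x3=(0.3035, 1.8925, -1.0708)
step 8: x0=(1.5470, 0.2693, 1.1883) x1=(-0.6140, 0.9270, 1.8029) x2=(-1.4191, 1.4746, 1.9069) x3=(0.3125, 1.8856, -1.0735)
step 9: x0=(1.5487, 0.2607, 1.1843) x1=(-0.6255, 0.9312, 1.8020) x2=(-1.4078, 1.4694, 1.9012) x3=(0.3215, 1.8788, -1.0761)
step 10: x0=(1.5503, 0.2521, 1.1803) x1=(-0.6373, 0.9356, 1.8011) x2=(-1.3961, 1.4640, 1.8955) x3=(0.3305, 1.8718, -1.0787)
step 11: x0=(1.5518, 0.2435, 1.1763) x1=(-0.6495, 0.9402, 1.8002) x2=(-1.3842, 1.4585, 1.8897) x3=(0.3394, 1.8649, -1.0812)
step 12: x0=(1.5532, 0.2350, 1.1723) x1=(-0.6619, 0.9451, 1.7993) x2=(-1.3718, 1.4527, 1.8839) x3=(0.3484, 1.8580, -1.0837)
step 13: x0=(1.5545, 0.2266, 1.1683) x1=(-0.6746, 0.9502, 1.7985) x2=(-1.3592, 1.4466, 1.8779) x3=(0.3573, 1.8510, -1.0861)
step 14: x0=(1.5557, 0.2182, 1.1643) x1=(-0.6877, 0.9556, 1.7976) x2=(-1.3461, 1.4403, 1.8720) x3=(0.3662, 1.8440, -1.0884)
step 15: x0=(1.5569, 0.2098, 1.1603) x1=(-0.7012, 0.9613, 1.7968) x2=(-1.3326, 1.4337, 1.8659) x3=(0.3750, 1.8370, -1.0907)
step 16: x0=(1.5579, 0.2015, 1.1563) x1=(-0.7151, 0.9673, 1.7959) x2=(-1.3187, 1.4268, 1.8598) x3=(0.3839, 1.8300, -1.0929)
step 17: x0=(1.5588, 0.1933, 1.1523) x1=(-0.7294, 0.9737, 1.7951) x2=(-1.3044, 1.4196, 1.8536) x3=(0.3927, 1.8229, -1.0950)
step 18: x0=(1.5597, 0.1851, 1.1483) x1=(-0.7442, 0.9805, 1.7943) x2=(-1.2895, 1.4120, 1.8474) x3=(0.4016, 1.8158, -1.0971)

3.1799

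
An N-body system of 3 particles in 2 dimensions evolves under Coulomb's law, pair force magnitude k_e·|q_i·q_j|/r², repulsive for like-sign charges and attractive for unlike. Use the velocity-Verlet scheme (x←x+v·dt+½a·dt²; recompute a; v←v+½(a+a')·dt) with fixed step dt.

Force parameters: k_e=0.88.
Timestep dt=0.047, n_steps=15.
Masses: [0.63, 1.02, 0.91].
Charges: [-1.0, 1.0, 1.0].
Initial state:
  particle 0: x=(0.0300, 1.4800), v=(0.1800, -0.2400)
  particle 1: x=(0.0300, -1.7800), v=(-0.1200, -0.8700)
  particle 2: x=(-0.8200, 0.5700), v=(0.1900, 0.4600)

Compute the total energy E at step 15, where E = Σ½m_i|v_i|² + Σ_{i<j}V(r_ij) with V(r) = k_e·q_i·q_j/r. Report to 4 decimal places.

-0.0559

step 0: x0=(0.0300, 1.4800) x1=(0.0300, -1.7800) x2=(-0.8200, 0.5700)
step 1: x0=(0.0378, 1.4678) x1=(0.0244, -1.8209) x2=(-0.8107, 0.5923)
step 2: x0=(0.0441, 1.4539) x1=(0.0189, -1.8620) x2=(-0.8004, 0.6159)
step 3: x0=(0.0489, 1.4382) x1=(0.0135, -1.9031) x2=(-0.7892, 0.6409)
step 4: x0=(0.0520, 1.4206) x1=(0.0082, -1.9443) x2=(-0.7769, 0.6673)
step 5: x0=(0.0533, 1.4010) x1=(0.0030, -1.9856) x2=(-0.7635, 0.6951)
step 6: x0=(0.0526, 1.3795) x1=(-0.0022, -2.0270) x2=(-0.7487, 0.7243)
step 7: x0=(0.0496, 1.3559) x1=(-0.0073, -2.0684) x2=(-0.7325, 0.7551)
step 8: x0=(0.0442, 1.3300) x1=(-0.0124, -2.1099) x2=(-0.7146, 0.7874)
step 9: x0=(0.0358, 1.3019) x1=(-0.0174, -2.1515) x2=(-0.6947, 0.8215)
step 10: x0=(0.0241, 1.2713) x1=(-0.0223, -2.1930) x2=(-0.6726, 0.8572)
step 11: x0=(0.0083, 1.2380) x1=(-0.0272, -2.2346) x2=(-0.6477, 0.8949)
step 12: x0=(-0.0125, 1.2019) x1=(-0.0321, -2.2763) x2=(-0.6194, 0.9345)
step 13: x0=(-0.0397, 1.1626) x1=(-0.0369, -2.3179) x2=(-0.5867, 0.9764)
step 14: x0=(-0.0756, 1.1202) x1=(-0.0418, -2.3596) x2=(-0.5479, 1.0204)
step 15: x0=(-0.1245, 1.0747) x1=(-0.0465, -2.4012) x2=(-0.5002, 1.0666)
step 0 velocities: v0=(0.1800, -0.2400) v1=(-0.1200, -0.8700) v2=(0.1900, 0.4600)
step 0: KE=0.5344, PE=-0.6245, E=-0.0901
step 15 velocities: v0=(-1.2727, -0.9748) v1=(-0.1017, -0.8864) v2=(1.1751, 0.9871)
step 15: KE=2.2872, PE=-2.3431, E=-0.0559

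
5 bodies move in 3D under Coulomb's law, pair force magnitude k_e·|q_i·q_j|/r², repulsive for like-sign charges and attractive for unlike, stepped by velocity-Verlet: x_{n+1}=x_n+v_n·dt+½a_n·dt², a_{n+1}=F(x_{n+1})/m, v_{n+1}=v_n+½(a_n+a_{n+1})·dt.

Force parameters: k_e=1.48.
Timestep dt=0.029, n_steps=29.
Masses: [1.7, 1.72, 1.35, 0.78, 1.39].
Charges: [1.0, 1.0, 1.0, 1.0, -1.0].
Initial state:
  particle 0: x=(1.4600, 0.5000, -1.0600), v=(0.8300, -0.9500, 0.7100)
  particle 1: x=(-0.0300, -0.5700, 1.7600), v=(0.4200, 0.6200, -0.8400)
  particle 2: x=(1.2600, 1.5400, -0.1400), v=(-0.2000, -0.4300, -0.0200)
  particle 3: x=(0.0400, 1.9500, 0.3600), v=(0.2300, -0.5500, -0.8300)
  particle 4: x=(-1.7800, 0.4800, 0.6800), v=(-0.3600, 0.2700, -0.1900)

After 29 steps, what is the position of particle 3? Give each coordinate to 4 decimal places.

step 0: x0=(1.4600, 0.5000, -1.0600) x1=(-0.0300, -0.5700, 1.7600) x2=(1.2600, 1.5400, -0.1400) x3=(0.0400, 1.9500, 0.3600) x4=(-1.7800, 0.4800, 0.6800)
step 1: x0=(1.4841, 0.4723, -1.0396) x1=(-0.0179, -0.5521, 1.7357) x2=(1.2544, 1.5277, -0.1405) x3=(0.0461, 1.9342, 0.3361) x4=(-1.7902, 0.4879, 0.6745)
step 2: x0=(1.5084, 0.4442, -1.0195) x1=(-0.0060, -0.5342, 1.7114) x2=(1.2491, 1.5155, -0.1410) x3=(0.0511, 1.9189, 0.3127) x4=(-1.8001, 0.4958, 0.6690)
step 3: x0=(1.5327, 0.4159, -0.9997) x1=(0.0058, -0.5165, 1.6873) x2=(1.2441, 1.5037, -0.1414) x3=(0.0549, 1.9040, 0.2896) x4=(-1.8096, 0.5037, 0.6635)
step 4: x0=(1.5572, 0.3872, -0.9803) x1=(0.0174, -0.4988, 1.6632) x2=(1.2394, 1.4920, -0.1417) x3=(0.0575, 1.8895, 0.2668) x4=(-1.8187, 0.5117, 0.6580)
step 5: x0=(1.5818, 0.3581, -0.9612) x1=(0.0288, -0.4812, 1.6393) x2=(1.2352, 1.4807, -0.1419) x3=(0.0589, 1.8755, 0.2445) x4=(-1.8274, 0.5197, 0.6525)
step 6: x0=(1.6066, 0.3288, -0.9424) x1=(0.0400, -0.4638, 1.6154) x2=(1.2312, 1.4695, -0.1421) x3=(0.0591, 1.8619, 0.2225) x4=(-1.8357, 0.5278, 0.6470)
step 7: x0=(1.6316, 0.2991, -0.9238) x1=(0.0511, -0.4464, 1.5917) x2=(1.2276, 1.4586, -0.1423) x3=(0.0580, 1.8488, 0.2008) x4=(-1.8436, 0.5359, 0.6415)
step 8: x0=(1.6567, 0.2690, -0.9056) x1=(0.0619, -0.4292, 1.5681) x2=(1.2244, 1.4479, -0.1424) x3=(0.0556, 1.8362, 0.1795) x4=(-1.8511, 0.5441, 0.6359)
step 9: x0=(1.6820, 0.2387, -0.8876) x1=(0.0726, -0.4120, 1.5446) x2=(1.2216, 1.4374, -0.1425) x3=(0.0519, 1.8241, 0.1584) x4=(-1.8582, 0.5523, 0.6304)
step 10: x0=(1.7074, 0.2080, -0.8699) x1=(0.0831, -0.3950, 1.5212) x2=(1.2191, 1.4272, -0.1426) x3=(0.0469, 1.8125, 0.1376) x4=(-1.8649, 0.5606, 0.6248)
step 11: x0=(1.7331, 0.1770, -0.8524) x1=(0.0934, -0.3781, 1.4980) x2=(1.2170, 1.4171, -0.1426) x3=(0.0405, 1.8014, 0.1171) x4=(-1.8712, 0.5688, 0.6193)
step 12: x0=(1.7589, 0.1457, -0.8352) x1=(0.1035, -0.3614, 1.4749) x2=(1.2153, 1.4073, -0.1427) x3=(0.0328, 1.7909, 0.0968) x4=(-1.8771, 0.5772, 0.6137)
step 13: x0=(1.7849, 0.1141, -0.8182) x1=(0.1134, -0.3447, 1.4519) x2=(1.2139, 1.3977, -0.1427) x3=(0.0238, 1.7808, 0.0768) x4=(-1.8826, 0.5855, 0.6081)
step 14: x0=(1.8111, 0.0822, -0.8015) x1=(0.1231, -0.3282, 1.4291) x2=(1.2129, 1.3883, -0.1428) x3=(0.0134, 1.7712, 0.0569) x4=(-1.8877, 0.5939, 0.6025)
step 15: x0=(1.8376, 0.0500, -0.7849) x1=(0.1326, -0.3118, 1.4065) x2=(1.2123, 1.3792, -0.1428) x3=(0.0017, 1.7621, 0.0372) x4=(-1.8924, 0.6023, 0.5969)
step 16: x0=(1.8642, 0.0175, -0.7686) x1=(0.1418, -0.2956, 1.3840) x2=(1.2121, 1.3702, -0.1429) x3=(-0.0114, 1.7536, 0.0176) x4=(-1.8967, 0.6108, 0.5912)
step 17: x0=(1.8910, -0.0152, -0.7524) x1=(0.1509, -0.2795, 1.3616) x2=(1.2122, 1.3614, -0.1430) x3=(-0.0258, 1.7455, -0.0019) x4=(-1.9006, 0.6193, 0.5855)
step 18: x0=(1.9180, -0.0482, -0.7365) x1=(0.1598, -0.2635, 1.3395) x2=(1.2127, 1.3528, -0.1430) x3=(-0.0415, 1.7379, -0.0212) x4=(-1.9041, 0.6278, 0.5798)
step 19: x0=(1.9452, -0.0815, -0.7207) x1=(0.1684, -0.2476, 1.3175) x2=(1.2136, 1.3445, -0.1431) x3=(-0.0585, 1.7308, -0.0405) x4=(-1.9071, 0.6364, 0.5740)
step 20: x0=(1.9726, -0.1151, -0.7051) x1=(0.1768, -0.2320, 1.2957) x2=(1.2147, 1.3363, -0.1432) x3=(-0.0768, 1.7242, -0.0598) x4=(-1.9097, 0.6450, 0.5683)
step 21: x0=(2.0002, -0.1489, -0.6896) x1=(0.1850, -0.2164, 1.2741) x2=(1.2163, 1.3283, -0.1433) x3=(-0.0964, 1.7180, -0.0790) x4=(-1.9120, 0.6537, 0.5624)
step 22: x0=(2.0281, -0.1830, -0.6744) x1=(0.1930, -0.2010, 1.2527) x2=(1.2181, 1.3206, -0.1434) x3=(-0.1173, 1.7122, -0.0981) x4=(-1.9138, 0.6624, 0.5566)
step 23: x0=(2.0561, -0.2173, -0.6592) x1=(0.2007, -0.1858, 1.2315) x2=(1.2203, 1.3130, -0.1435) x3=(-0.1394, 1.7068, -0.1173) x4=(-1.9151, 0.6711, 0.5507)
step 24: x0=(2.0843, -0.2518, -0.6442) x1=(0.2082, -0.1707, 1.2105) x2=(1.2228, 1.3057, -0.1437) x3=(-0.1627, 1.7019, -0.1365) x4=(-1.9161, 0.6799, 0.5447)
step 25: x0=(2.1127, -0.2865, -0.6293) x1=(0.2155, -0.1557, 1.1896) x2=(1.2256, 1.2986, -0.1439) x3=(-0.1873, 1.6974, -0.1558) x4=(-1.9166, 0.6887, 0.5387)
step 26: x0=(2.1413, -0.3215, -0.6146) x1=(0.2225, -0.1409, 1.1690) x2=(1.2287, 1.2916, -0.1441) x3=(-0.2130, 1.6932, -0.1750) x4=(-1.9167, 0.6975, 0.5327)
step 27: x0=(2.1701, -0.3567, -0.6000) x1=(0.2294, -0.1263, 1.1486) x2=(1.2320, 1.2849, -0.1443) x3=(-0.2398, 1.6894, -0.1943) x4=(-1.9164, 0.7064, 0.5266)
step 28: x0=(2.1991, -0.3921, -0.5855) x1=(0.2359, -0.1118, 1.1284) x2=(1.2357, 1.2784, -0.1445) x3=(-0.2678, 1.6859, -0.2137) x4=(-1.9156, 0.7154, 0.5204)
step 29: x0=(2.2283, -0.4277, -0.5711) x1=(0.2423, -0.0975, 1.1084) x2=(1.2396, 1.2722, -0.1448) x3=(-0.2969, 1.6828, -0.2331) x4=(-1.9144, 0.7244, 0.5141)

(-0.2969, 1.6828, -0.2331)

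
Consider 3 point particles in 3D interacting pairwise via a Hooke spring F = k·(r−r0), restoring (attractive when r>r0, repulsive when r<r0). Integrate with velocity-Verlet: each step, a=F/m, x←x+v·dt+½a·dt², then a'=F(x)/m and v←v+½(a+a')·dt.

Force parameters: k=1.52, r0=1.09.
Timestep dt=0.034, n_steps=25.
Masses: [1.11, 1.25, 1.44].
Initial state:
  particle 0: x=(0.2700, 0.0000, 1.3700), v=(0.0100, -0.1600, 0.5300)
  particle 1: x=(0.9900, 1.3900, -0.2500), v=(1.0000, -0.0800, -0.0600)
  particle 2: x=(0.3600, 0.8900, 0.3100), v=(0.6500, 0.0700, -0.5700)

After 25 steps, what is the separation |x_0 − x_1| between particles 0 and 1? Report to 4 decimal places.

step 0: x0=(0.2700, 0.0000, 1.3700) x1=(0.9900, 1.3900, -0.2500) x2=(0.3600, 0.8900, 0.3100)
step 1: x0=(0.2706, -0.0047, 1.3872) x1=(1.0238, 1.3868, -0.2515) x2=(0.3820, 0.8922, 0.2908)
step 2: x0=(0.2720, -0.0080, 1.4026) x1=(1.0571, 1.3827, -0.2519) x2=(0.4040, 0.8941, 0.2720)
step 3: x0=(0.2740, -0.0097, 1.4162) x1=(1.0900, 1.3776, -0.2511) x2=(0.4257, 0.8957, 0.2536)
step 4: x0=(0.2767, -0.0099, 1.4279) x1=(1.1224, 1.3716, -0.2492) x2=(0.4474, 0.8969, 0.2357)
step 5: x0=(0.2803, -0.0085, 1.4377) x1=(1.1543, 1.3647, -0.2462) x2=(0.4688, 0.8977, 0.2182)
step 6: x0=(0.2847, -0.0055, 1.4455) x1=(1.1857, 1.3568, -0.2420) x2=(0.4901, 0.8981, 0.2013)
step 7: x0=(0.2899, -0.0010, 1.4513) x1=(1.2165, 1.3480, -0.2366) x2=(0.5112, 0.8981, 0.1849)
step 8: x0=(0.2961, 0.0051, 1.4550) x1=(1.2468, 1.3382, -0.2300) x2=(0.5320, 0.8976, 0.1690)
step 9: x0=(0.3031, 0.0128, 1.4567) x1=(1.2766, 1.3276, -0.2222) x2=(0.5526, 0.8967, 0.1538)
step 10: x0=(0.3111, 0.0220, 1.4563) x1=(1.3058, 1.3161, -0.2133) x2=(0.5729, 0.8954, 0.1391)
step 11: x0=(0.3201, 0.0328, 1.4538) x1=(1.3345, 1.3038, -0.2032) x2=(0.5930, 0.8937, 0.1250)
step 12: x0=(0.3301, 0.0451, 1.4492) x1=(1.3626, 1.2906, -0.1920) x2=(0.6128, 0.8915, 0.1115)
step 13: x0=(0.3410, 0.0588, 1.4426) x1=(1.3902, 1.2766, -0.1797) x2=(0.6322, 0.8889, 0.0986)
step 14: x0=(0.3530, 0.0740, 1.4340) x1=(1.4172, 1.2618, -0.1662) x2=(0.6514, 0.8858, 0.0863)
step 15: x0=(0.3660, 0.0906, 1.4234) x1=(1.4437, 1.2463, -0.1517) x2=(0.6702, 0.8823, 0.0746)
step 16: x0=(0.3801, 0.1085, 1.4108) x1=(1.4697, 1.2300, -0.1361) x2=(0.6887, 0.8785, 0.0635)
step 17: x0=(0.3951, 0.1276, 1.3964) x1=(1.4952, 1.2131, -0.1195) x2=(0.7069, 0.8742, 0.0530)
step 18: x0=(0.4112, 0.1480, 1.3801) x1=(1.5202, 1.1956, -0.1019) x2=(0.7247, 0.8695, 0.0430)
step 19: x0=(0.4283, 0.1695, 1.3620) x1=(1.5447, 1.1774, -0.0833) x2=(0.7421, 0.8645, 0.0335)
step 20: x0=(0.4464, 0.1922, 1.3422) x1=(1.5687, 1.1587, -0.0638) x2=(0.7592, 0.8592, 0.0246)
step 21: x0=(0.4654, 0.2158, 1.3208) x1=(1.5923, 1.1395, -0.0434) x2=(0.7760, 0.8535, 0.0161)
step 22: x0=(0.4854, 0.2403, 1.2979) x1=(1.6155, 1.1197, -0.0221) x2=(0.7923, 0.8475, 0.0081)
step 23: x0=(0.5062, 0.2657, 1.2735) x1=(1.6382, 1.0995, -0.0001) x2=(0.8083, 0.8413, 0.0004)
step 24: x0=(0.5280, 0.2919, 1.2478) x1=(1.6606, 1.0790, 0.0228) x2=(0.8240, 0.8348, -0.0068)
step 25: x0=(0.5506, 0.3188, 1.2209) x1=(1.6826, 1.0580, 0.0463) x2=(0.8394, 0.8281, -0.0138)

1.7910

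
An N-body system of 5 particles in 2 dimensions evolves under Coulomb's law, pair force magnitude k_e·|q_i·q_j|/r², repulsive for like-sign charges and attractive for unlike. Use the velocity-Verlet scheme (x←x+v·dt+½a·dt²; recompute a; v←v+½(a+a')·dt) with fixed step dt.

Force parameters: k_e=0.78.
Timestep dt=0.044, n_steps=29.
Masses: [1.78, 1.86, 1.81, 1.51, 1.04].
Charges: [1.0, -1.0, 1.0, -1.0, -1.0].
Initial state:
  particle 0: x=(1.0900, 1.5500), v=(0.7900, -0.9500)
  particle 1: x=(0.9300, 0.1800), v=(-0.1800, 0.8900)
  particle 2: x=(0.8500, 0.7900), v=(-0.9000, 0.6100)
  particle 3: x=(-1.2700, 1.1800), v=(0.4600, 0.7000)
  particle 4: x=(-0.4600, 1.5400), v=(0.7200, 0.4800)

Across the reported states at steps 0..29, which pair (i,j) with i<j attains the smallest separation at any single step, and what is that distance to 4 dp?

pair (1,2), distance 0.4374

step 0: x0=(1.0900, 1.5500) x1=(0.9300, 0.1800) x2=(0.8500, 0.7900) x3=(-1.2700, 1.1800) x4=(-0.4600, 1.5400)
step 1: x0=(1.1247, 1.5086) x1=(0.9221, 0.2203) x2=(0.8101, 0.8152) x3=(-1.2502, 1.2106) x4=(-0.4270, 1.5615)
step 2: x0=(1.1594, 1.4680) x1=(0.9142, 0.2631) x2=(0.7695, 0.8372) x3=(-1.2314, 1.2407) x4=(-0.3915, 1.5836)
step 3: x0=(1.1943, 1.4282) x1=(0.9061, 0.3084) x2=(0.7281, 0.8558) x3=(-1.2134, 1.2704) x4=(-0.3534, 1.6062)
step 4: x0=(1.2296, 1.3891) x1=(0.8977, 0.3564) x2=(0.6859, 0.8711) x3=(-1.1962, 1.2997) x4=(-0.3127, 1.6291)
step 5: x0=(1.2652, 1.3503) x1=(0.8888, 0.4072) x2=(0.6431, 0.8833) x3=(-1.1799, 1.3287) x4=(-0.2695, 1.6524)
step 6: x0=(1.3012, 1.3117) x1=(0.8793, 0.4610) x2=(0.5998, 0.8925) x3=(-1.1643, 1.3573) x4=(-0.2238, 1.6758)
step 7: x0=(1.3373, 1.2730) x1=(0.8688, 0.5179) x2=(0.5564, 0.8989) x3=(-1.1494, 1.3856) x4=(-0.1756, 1.6991)
step 8: x0=(1.3735, 1.2339) x1=(0.8572, 0.5779) x2=(0.5135, 0.9028) x3=(-1.1351, 1.4136) x4=(-0.1252, 1.7222)
step 9: x0=(1.4093, 1.1944) x1=(0.8440, 0.6410) x2=(0.4716, 0.9045) x3=(-1.1214, 1.4413) x4=(-0.0725, 1.7450)
step 10: x0=(1.4446, 1.1543) x1=(0.8290, 0.7069) x2=(0.4314, 0.9044) x3=(-1.1082, 1.4687) x4=(-0.0178, 1.7672)
step 11: x0=(1.4790, 1.1136) x1=(0.8118, 0.7750) x2=(0.3936, 0.9031) x3=(-1.0955, 1.4958) x4=(0.0388, 1.7887)
step 12: x0=(1.5124, 1.0726) x1=(0.7924, 0.8446) x2=(0.3586, 0.9014) x3=(-1.0833, 1.5227) x4=(0.0969, 1.8095)
step 13: x0=(1.5445, 1.0314) x1=(0.7707, 0.9146) x2=(0.3268, 0.9001) x3=(-1.0713, 1.5493) x4=(0.1564, 1.8295)
step 14: x0=(1.5754, 0.9903) x1=(0.7467, 0.9841) x2=(0.2982, 0.8999) x3=(-1.0598, 1.5757) x4=(0.2169, 1.8488)
step 15: x0=(1.6052, 0.9493) x1=(0.7208, 1.0521) x2=(0.2725, 0.9015) x3=(-1.0485, 1.6018) x4=(0.2781, 1.8677)
step 16: x0=(1.6340, 0.9088) x1=(0.6930, 1.1179) x2=(0.2497, 0.9053) x3=(-1.0376, 1.6277) x4=(0.3397, 1.8863)
step 17: x0=(1.6620, 0.8686) x1=(0.6639, 1.1810) x2=(0.2292, 0.9116) x3=(-1.0269, 1.6532) x4=(0.4015, 1.9050)
step 18: x0=(1.6893, 0.8289) x1=(0.6335, 1.2408) x2=(0.2109, 0.9207) x3=(-1.0165, 1.6785) x4=(0.4633, 1.9244)
step 19: x0=(1.7161, 0.7897) x1=(0.6020, 1.2971) x2=(0.1944, 0.9325) x3=(-1.0063, 1.7036) x4=(0.5251, 1.9451)
step 20: x0=(1.7424, 0.7509) x1=(0.5696, 1.3493) x2=(0.1795, 0.9472) x3=(-0.9963, 1.7283) x4=(0.5871, 1.9677)
step 21: x0=(1.7683, 0.7125) x1=(0.5359, 1.3973) x2=(0.1660, 0.9647) x3=(-0.9866, 1.7528) x4=(0.6497, 1.9927)
step 22: x0=(1.7939, 0.6745) x1=(0.5010, 1.4409) x2=(0.1539, 0.9850) x3=(-0.9771, 1.7770) x4=(0.7133, 2.0202)
step 23: x0=(1.8191, 0.6370) x1=(0.4644, 1.4803) x2=(0.1428, 1.0082) x3=(-0.9678, 1.8008) x4=(0.7786, 2.0501)
step 24: x0=(1.8442, 0.5998) x1=(0.4262, 1.5157) x2=(0.1329, 1.0342) x3=(-0.9588, 1.8244) x4=(0.8458, 2.0819)
step 25: x0=(1.8690, 0.5629) x1=(0.3863, 1.5474) x2=(0.1240, 1.0633) x3=(-0.9500, 1.8477) x4=(0.9149, 2.1149)
step 26: x0=(1.8936, 0.5264) x1=(0.3448, 1.5755) x2=(0.1161, 1.0956) x3=(-0.9414, 1.8707) x4=(0.9858, 2.1487)
step 27: x0=(1.9180, 0.4902) x1=(0.3020, 1.6000) x2=(0.1091, 1.1312) x3=(-0.9332, 1.8934) x4=(1.0583, 2.1829)
step 28: x0=(1.9423, 0.4543) x1=(0.2578, 1.6208) x2=(0.1030, 1.1705) x3=(-0.9251, 1.9158) x4=(1.1320, 2.2172)
step 29: x0=(1.9665, 0.4187) x1=(0.2127, 1.6376) x2=(0.0978, 1.2139) x3=(-0.9174, 1.9379) x4=(1.2068, 2.2515)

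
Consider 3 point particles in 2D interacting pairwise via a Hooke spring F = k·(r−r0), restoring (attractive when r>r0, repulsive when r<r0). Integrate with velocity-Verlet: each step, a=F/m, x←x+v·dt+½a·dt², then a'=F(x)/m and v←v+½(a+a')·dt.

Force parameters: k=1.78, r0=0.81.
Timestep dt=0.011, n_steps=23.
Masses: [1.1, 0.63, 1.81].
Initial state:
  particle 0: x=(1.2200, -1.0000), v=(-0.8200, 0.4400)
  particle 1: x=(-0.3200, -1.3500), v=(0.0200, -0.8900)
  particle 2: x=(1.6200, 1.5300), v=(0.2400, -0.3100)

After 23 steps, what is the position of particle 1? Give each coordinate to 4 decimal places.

(-0.1226, -1.3583)

step 0: x0=(1.2200, -1.0000) x1=(-0.3200, -1.3500) x2=(1.6200, 1.5300)
step 1: x0=(1.2109, -0.9950) x1=(-0.3194, -1.3594) x2=(1.6225, 1.5264)
step 2: x0=(1.2018, -0.9897) x1=(-0.3180, -1.3679) x2=(1.6249, 1.5222)
step 3: x0=(1.1925, -0.9841) x1=(-0.3159, -1.3757) x2=(1.6270, 1.5177)
step 4: x0=(1.1832, -0.9782) x1=(-0.3130, -1.3826) x2=(1.6289, 1.5126)
step 5: x0=(1.1738, -0.9720) x1=(-0.3094, -1.3887) x2=(1.6306, 1.5071)
step 6: x0=(1.1643, -0.9656) x1=(-0.3050, -1.3940) x2=(1.6320, 1.5011)
step 7: x0=(1.1548, -0.9588) x1=(-0.2999, -1.3984) x2=(1.6333, 1.4947)
step 8: x0=(1.1451, -0.9518) x1=(-0.2940, -1.4020) x2=(1.6343, 1.4878)
step 9: x0=(1.1354, -0.9444) x1=(-0.2874, -1.4048) x2=(1.6352, 1.4804)
step 10: x0=(1.1257, -0.9368) x1=(-0.2801, -1.4068) x2=(1.6358, 1.4726)
step 11: x0=(1.1159, -0.9289) x1=(-0.2720, -1.4079) x2=(1.6362, 1.4643)
step 12: x0=(1.1060, -0.9208) x1=(-0.2632, -1.4082) x2=(1.6364, 1.4556)
step 13: x0=(1.0961, -0.9124) x1=(-0.2538, -1.4077) x2=(1.6363, 1.4464)
step 14: x0=(1.0861, -0.9037) x1=(-0.2436, -1.4063) x2=(1.6361, 1.4368)
step 15: x0=(1.0761, -0.8947) x1=(-0.2328, -1.4042) x2=(1.6356, 1.4267)
step 16: x0=(1.0661, -0.8855) x1=(-0.2213, -1.4012) x2=(1.6349, 1.4162)
step 17: x0=(1.0560, -0.8760) x1=(-0.2091, -1.3975) x2=(1.6340, 1.4053)
step 18: x0=(1.0459, -0.8663) x1=(-0.1962, -1.3929) x2=(1.6330, 1.3939)
step 19: x0=(1.0358, -0.8564) x1=(-0.1827, -1.3875) x2=(1.6316, 1.3821)
step 20: x0=(1.0256, -0.8462) x1=(-0.1686, -1.3814) x2=(1.6301, 1.3699)
step 21: x0=(1.0155, -0.8357) x1=(-0.1539, -1.3745) x2=(1.6284, 1.3573)
step 22: x0=(1.0053, -0.8250) x1=(-0.1385, -1.3668) x2=(1.6265, 1.3442)
step 23: x0=(0.9952, -0.8141) x1=(-0.1226, -1.3583) x2=(1.6243, 1.3308)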